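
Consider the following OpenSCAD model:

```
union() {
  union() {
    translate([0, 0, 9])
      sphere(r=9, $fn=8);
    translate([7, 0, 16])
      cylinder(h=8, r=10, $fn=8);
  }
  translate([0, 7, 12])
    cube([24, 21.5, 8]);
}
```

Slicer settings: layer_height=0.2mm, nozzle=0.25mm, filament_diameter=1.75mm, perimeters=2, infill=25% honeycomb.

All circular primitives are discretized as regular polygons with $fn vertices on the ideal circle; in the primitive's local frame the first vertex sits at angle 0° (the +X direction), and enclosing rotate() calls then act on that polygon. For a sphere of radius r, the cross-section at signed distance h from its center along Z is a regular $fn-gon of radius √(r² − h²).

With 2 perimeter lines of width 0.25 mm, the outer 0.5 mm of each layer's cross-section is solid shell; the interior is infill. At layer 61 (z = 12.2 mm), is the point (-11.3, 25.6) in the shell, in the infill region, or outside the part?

At z = 12.2 mm: the r=9 sphere slices to a regular 8-gon of circumradius 8.412 (√(r²−h²) with h=3.2 from center); the cylinder at (7, 0) is not intersected at this z (z outside [16, 24]); Taking the union: only the r=9 sphere is present, so the union is just that shape — 1 connected region; the 24×21.5 cube at (0, 7) contributes its full rectangle; Taking the union: the regions partially overlap (shared area 2.41 mm²), so overlapping operands fuse into one piece — 1 connected region. Overall, the cross-section is a single solid region. The nearest boundary edge runs (0.00, 8.41)→(0.00, 28.50); distance from the point to it = 11.30 mm. The point is not inside any of the regions above, so it lies outside the cross-section (11.30 mm from the nearest boundary).

outside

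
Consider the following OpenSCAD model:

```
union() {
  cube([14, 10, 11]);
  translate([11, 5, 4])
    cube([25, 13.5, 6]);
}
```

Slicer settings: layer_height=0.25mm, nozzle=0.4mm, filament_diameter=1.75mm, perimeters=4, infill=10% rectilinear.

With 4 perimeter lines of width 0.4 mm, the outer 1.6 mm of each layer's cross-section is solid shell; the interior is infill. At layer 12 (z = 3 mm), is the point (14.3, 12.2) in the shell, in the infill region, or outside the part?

outside

At z = 3 mm: the cube is present — its section is the full 14×10 rectangle; the cube at (11, 5) is not intersected at this z (z outside [4, 10]); Merging all regions: only the 14×10 cube is present, so the union is just that shape — 1 connected region. Overall, the cross-section is a single solid region. The nearest boundary edge runs (14.00, 0.00)→(14.00, 10.00); distance from the point to it = 2.22 mm. The point is not inside any of the regions above, so it lies outside the cross-section (2.22 mm from the nearest boundary).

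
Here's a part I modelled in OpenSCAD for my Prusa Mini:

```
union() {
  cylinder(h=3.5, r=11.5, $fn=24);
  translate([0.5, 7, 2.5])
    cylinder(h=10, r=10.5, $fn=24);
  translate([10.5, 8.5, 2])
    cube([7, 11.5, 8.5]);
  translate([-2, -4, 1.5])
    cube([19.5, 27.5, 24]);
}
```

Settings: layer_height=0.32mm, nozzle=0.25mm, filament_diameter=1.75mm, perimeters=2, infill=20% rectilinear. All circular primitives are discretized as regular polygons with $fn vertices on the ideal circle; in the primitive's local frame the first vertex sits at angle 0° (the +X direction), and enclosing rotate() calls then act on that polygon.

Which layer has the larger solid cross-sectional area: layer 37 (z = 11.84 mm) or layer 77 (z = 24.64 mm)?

layer 37 (z = 11.84 mm)

Layer 37 (z = 11.84): the cylinder is absent (z outside [0, 3.5]); the r=10.5 cylinder at (0.5, 7) contributes a regular 24-gon of circumradius 10.5 (area = (24/2)·10.500²·sin(360°/24) = 342.42 mm²); the cube at (10.5, 8.5) does not reach this height (z outside [2, 10.5]); the cube at (-2, -4) (footprint 19.5×27.5) is included at this height (area 536.25 mm²); Combining (union): the regions partially overlap — summed areas 878.67 mm² minus the doubly-counted overlap 222.89 mm² gives 655.78 mm² — area = 655.78 mm². So its area = 655.78 mm². Layer 77 (z = 24.64): the cylinder does not reach this height (z outside [0, 3.5]); the cylinder at (0.5, 7) does not reach this height (z outside [2.5, 12.5]); the cube at (10.5, 8.5) does not reach this height (z outside [2, 10.5]); the 19.5×27.5 cube at (-2, -4) contributes its full rectangle (area 536.25 mm²); Taking the union: only the 19.5×27.5 cube at (-2, -4) is present, so the union is just that shape — area = 536.25 mm². So its area = 536.25 mm². Layer 37 is larger (655.78 vs 536.25 mm²).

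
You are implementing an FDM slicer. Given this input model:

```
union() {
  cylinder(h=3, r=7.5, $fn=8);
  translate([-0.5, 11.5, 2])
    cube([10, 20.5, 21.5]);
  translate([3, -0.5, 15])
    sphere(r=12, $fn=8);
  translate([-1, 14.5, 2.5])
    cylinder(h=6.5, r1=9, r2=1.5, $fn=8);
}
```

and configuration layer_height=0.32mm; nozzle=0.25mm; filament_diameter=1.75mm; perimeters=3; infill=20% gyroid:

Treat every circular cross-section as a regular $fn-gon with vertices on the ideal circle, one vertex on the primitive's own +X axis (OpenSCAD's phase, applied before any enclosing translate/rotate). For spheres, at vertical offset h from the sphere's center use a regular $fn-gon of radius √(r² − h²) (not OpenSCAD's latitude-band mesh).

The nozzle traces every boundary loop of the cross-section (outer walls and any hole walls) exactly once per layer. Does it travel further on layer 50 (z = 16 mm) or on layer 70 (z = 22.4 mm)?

Layer 50 (z = 16): the cylinder does not reach this height (z outside [0, 3]); the cube at (-0.5, 11.5) (footprint 10×20.5) is included at this height (perimeter 61.00 mm); the r=12 sphere at (3, -0.5) contributes a regular 8-gon of circumradius √(12²−1²) = 11.958 (perimeter = 2·8·11.958·sin(180°/8) = 73.22 mm); the cone at (-1, 14.5) is absent (z outside [2.5, 9]); Merging all regions: the 2 present regions are separate (no shared area or edge), so areas and boundary lengths simply add and each stays a separate island — boundary = 134.22 mm. So its perimeter = 134.22 mm. Layer 70 (z = 22.4): the cylinder is not intersected at this z (z outside [0, 3]); the 10×20.5 cube at (-0.5, 11.5) contributes its full rectangle (perimeter 61.00 mm); the sphere at (3, -0.5): section is a regular 8-gon, circumradius = √(r²−h²) = √(12²−7.4²) = 9.447 (perimeter = 2·8·9.447·sin(180°/8) = 57.84 mm); the cone at (-1, 14.5) does not reach this height (z outside [2.5, 9]); Combining (union): the 2 present regions are separate (no shared area or edge), so areas and boundary lengths simply add and each stays a separate island — boundary = 118.84 mm. So its perimeter = 118.84 mm. Layer 50 is larger (134.22 vs 118.84 mm).

layer 50 (z = 16 mm)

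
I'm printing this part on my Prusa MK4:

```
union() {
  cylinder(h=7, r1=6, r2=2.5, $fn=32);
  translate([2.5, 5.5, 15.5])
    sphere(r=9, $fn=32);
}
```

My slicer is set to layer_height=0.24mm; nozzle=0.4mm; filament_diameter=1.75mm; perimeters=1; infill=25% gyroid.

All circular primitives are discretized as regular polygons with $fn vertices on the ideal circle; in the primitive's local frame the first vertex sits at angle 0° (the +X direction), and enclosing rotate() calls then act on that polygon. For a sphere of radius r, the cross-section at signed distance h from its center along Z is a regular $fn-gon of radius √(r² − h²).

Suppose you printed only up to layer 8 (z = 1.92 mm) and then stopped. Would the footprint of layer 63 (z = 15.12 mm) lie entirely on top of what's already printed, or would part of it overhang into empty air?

part overhangs

Compare the two slices. At z = 1.92: the cone: at t=0.274 of its height the radius interpolates to r₁+(r₂−r₁)t = 5.040, giving a regular 32-gon of that circumradius (area = (32/2)·5.040²·sin(360°/32) = 79.29 mm²); the sphere at (2.5, 5.5) is absent (|z−center|=13.580 > r=9); Taking the union: only the cone is present, so the union is just that shape — area = 79.29 mm². At z = 15.12: the cone does not reach this height (z outside [0, 7]); the r=9 sphere at (2.5, 5.5) contributes a regular 32-gon of circumradius √(9²−0.38²) = 8.992 (area = (32/2)·8.992²·sin(360°/32) = 252.39 mm²); Merging all regions: only the r=9 sphere at (2.5, 5.5) is present, so the union is just that shape — area = 252.39 mm². Checking containment: at z = 15.12 the cross-section extends beyond the z = 1.92 cross-section by about 188.57 mm².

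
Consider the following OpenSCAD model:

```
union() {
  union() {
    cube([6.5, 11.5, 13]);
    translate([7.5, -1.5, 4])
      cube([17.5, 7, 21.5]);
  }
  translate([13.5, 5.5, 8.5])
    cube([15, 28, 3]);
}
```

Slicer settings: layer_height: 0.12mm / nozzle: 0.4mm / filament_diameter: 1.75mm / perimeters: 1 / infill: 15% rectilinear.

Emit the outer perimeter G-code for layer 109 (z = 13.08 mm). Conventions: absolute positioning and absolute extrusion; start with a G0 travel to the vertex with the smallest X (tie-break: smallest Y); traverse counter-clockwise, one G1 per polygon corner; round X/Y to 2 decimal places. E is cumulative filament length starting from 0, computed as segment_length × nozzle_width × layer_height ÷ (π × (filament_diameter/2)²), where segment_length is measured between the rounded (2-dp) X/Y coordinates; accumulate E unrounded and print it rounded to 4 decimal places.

At z = 13.08 mm: the cube does not reach this height (z outside [0, 13]); the 17.5×7 cube at (7.5, -1.5) contributes its full rectangle; Combining (union): only the 17.5×7 cube at (7.5, -1.5) is present, so the union is just that shape — 1 connected region; the cube at (13.5, 5.5) is not intersected at this z (z outside [8.5, 11.5]); Taking the union: only that combined region is present, so the union is just that shape — 1 connected region. The outline is a single polygon with 4 vertices. Extrusion per mm of travel: 0.4 × 0.12 / (π × 0.875²) = 0.019956. Accumulating E over each segment gives final E = 0.9778.

G0 X7.50 Y-1.50 Z13.08
G1 X25.00 Y-1.50 E0.3492
G1 X25.00 Y5.50 E0.4889
G1 X7.50 Y5.50 E0.8382
G1 X7.50 Y-1.50 E0.9778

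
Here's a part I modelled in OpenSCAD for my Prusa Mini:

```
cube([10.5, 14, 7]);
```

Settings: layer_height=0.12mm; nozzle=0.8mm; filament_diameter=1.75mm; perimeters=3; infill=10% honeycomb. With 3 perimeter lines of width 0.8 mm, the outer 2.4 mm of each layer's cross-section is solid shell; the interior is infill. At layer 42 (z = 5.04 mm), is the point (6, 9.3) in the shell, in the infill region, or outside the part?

At z = 5.04 mm: the 10.5×14 cube contributes its full rectangle. Overall, the cross-section is a single solid region. The nearest boundary edge runs (10.50, 0.00)→(10.50, 14.00); distance from the point to it = 4.50 mm. The point is inside the cross-section and 4.50 mm from the nearest boundary — more than the 2.4 mm shell width (3 × 0.8), so it's in the infill interior.

infill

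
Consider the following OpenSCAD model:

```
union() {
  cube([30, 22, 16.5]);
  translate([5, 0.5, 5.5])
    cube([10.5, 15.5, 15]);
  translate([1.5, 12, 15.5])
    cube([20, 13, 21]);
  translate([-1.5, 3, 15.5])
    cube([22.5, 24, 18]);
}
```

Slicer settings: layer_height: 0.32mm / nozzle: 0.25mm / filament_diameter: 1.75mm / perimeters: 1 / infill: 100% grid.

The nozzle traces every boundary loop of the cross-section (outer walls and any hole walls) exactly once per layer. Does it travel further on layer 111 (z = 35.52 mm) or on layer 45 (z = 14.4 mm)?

Layer 111 (z = 35.52): the cube is not intersected at this z (z outside [0, 16.5]); the cube at (5, 0.5) is absent (z outside [5.5, 20.5]); the cube at (1.5, 12) (footprint 20×13) is included at this height (perimeter 66.00 mm); the cube at (-1.5, 3) is not intersected at this z (z outside [15.5, 33.5]); Taking the union: only the 20×13 cube at (1.5, 12) is present, so the union is just that shape — boundary = 66.00 mm. So its perimeter = 66.00 mm. Layer 45 (z = 14.4): the 30×22 cube contributes its full rectangle (perimeter 104.00 mm); the cube at (5, 0.5) is present — its section is the full 10.5×15.5 rectangle (perimeter 52.00 mm); the cube at (1.5, 12) is not intersected at this z (z outside [15.5, 36.5]); the cube at (-1.5, 3) is not intersected at this z (z outside [15.5, 33.5]); Merging all regions: the 10.5×15.5 cube at (5, 0.5) lies entirely inside the 30×22 cube, so the union is just the 30×22 cube — boundary = 104.00 mm. So its perimeter = 104.00 mm. Layer 45 is larger (104.00 vs 66.00 mm).

layer 45 (z = 14.4 mm)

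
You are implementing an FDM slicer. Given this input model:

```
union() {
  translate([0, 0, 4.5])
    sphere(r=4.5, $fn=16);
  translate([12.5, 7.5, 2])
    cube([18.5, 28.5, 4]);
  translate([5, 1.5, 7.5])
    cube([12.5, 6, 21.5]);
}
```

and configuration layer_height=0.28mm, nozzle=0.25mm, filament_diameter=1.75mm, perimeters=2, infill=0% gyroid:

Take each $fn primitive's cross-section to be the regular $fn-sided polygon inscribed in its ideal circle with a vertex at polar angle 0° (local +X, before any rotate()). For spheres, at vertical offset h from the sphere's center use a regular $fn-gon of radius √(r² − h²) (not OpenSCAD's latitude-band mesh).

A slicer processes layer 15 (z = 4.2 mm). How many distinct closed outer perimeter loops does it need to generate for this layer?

2

At z = 4.2 mm: the r=4.5 sphere slices to a regular 16-gon of circumradius 4.490 (√(r²−h²) with h=0.3 from center); the cube at (12.5, 7.5) (footprint 18.5×28.5) is included at this height; the cube at (5, 1.5) does not reach this height (z outside [7.5, 29]); Combining (union): the 2 present regions are separate (no shared area or edge), so areas and boundary lengths simply add and each stays a separate island — 2 connected regions. The result has 2 disconnected regions.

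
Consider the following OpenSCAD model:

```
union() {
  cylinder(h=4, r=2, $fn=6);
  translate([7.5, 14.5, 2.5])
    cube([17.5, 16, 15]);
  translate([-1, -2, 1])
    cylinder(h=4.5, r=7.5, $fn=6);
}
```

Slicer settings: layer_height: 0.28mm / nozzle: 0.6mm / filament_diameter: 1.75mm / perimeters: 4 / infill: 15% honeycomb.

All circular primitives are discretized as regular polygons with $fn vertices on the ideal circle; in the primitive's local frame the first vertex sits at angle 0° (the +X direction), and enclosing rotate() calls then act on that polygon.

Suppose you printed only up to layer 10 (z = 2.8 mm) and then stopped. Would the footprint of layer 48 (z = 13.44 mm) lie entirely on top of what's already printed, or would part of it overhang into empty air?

Compare the two slices. At z = 2.8: the r=2 cylinder gives a regular 6-gon of circumradius 2 (constant along its height) (area = (6/2)·2.000²·sin(360°/6) = 10.39 mm²); the cube at (7.5, 14.5) (footprint 17.5×16) is included at this height (area 280.00 mm²); the r=7.5 cylinder at (-1, -2) contributes a regular 6-gon of circumradius 7.5 (area = (6/2)·7.500²·sin(360°/6) = 146.14 mm²); Taking the union: the regions partially overlap — summed areas 436.53 mm² minus the doubly-counted overlap 10.39 mm² gives 426.14 mm² — area = 426.14 mm². At z = 13.44: the cylinder is absent (z outside [0, 4]); the 17.5×16 cube at (7.5, 14.5) contributes its full rectangle (area 280.00 mm²); the cylinder at (-1, -2) is not intersected at this z (z outside [1, 5.5]); Combining (union): only the 17.5×16 cube at (7.5, 14.5) is present, so the union is just that shape — area = 280.00 mm². Checking containment: the cross-section at z = 13.44 is a subset of the cross-section at z = 2.8.

entirely on top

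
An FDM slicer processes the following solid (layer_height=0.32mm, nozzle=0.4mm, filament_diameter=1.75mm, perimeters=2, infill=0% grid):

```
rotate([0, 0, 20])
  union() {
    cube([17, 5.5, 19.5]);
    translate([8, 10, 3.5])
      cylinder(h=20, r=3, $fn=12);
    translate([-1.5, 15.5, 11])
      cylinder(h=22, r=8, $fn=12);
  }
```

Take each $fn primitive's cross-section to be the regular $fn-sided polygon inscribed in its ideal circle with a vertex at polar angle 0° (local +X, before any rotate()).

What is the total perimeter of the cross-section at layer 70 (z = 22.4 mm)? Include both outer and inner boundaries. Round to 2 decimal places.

At z = 22.4 mm: the cube is absent (z outside [0, 19.5]); the cylinder at (8, 10): section is a regular 12-gon, circumradius r=3 (perimeter = 2·12·3.000·sin(180°/12) = 18.63 mm); the r=8 cylinder at (-1.5, 15.5) contributes a regular 12-gon of circumradius 8 (perimeter = 2·12·8.000·sin(180°/12) = 49.69 mm); Merging all regions: the regions partially overlap (shared area 0.00 mm²), so the edge portions inside another operand are dropped and the merged outline is re-measured after clipping — boundary = 68.15 mm; (whole slice rotated 20° about Z — lengths, areas and connectivity unchanged). Overall, the cross-section is a single solid region. Total boundary length (outer) = 68.15 mm.

68.15 mm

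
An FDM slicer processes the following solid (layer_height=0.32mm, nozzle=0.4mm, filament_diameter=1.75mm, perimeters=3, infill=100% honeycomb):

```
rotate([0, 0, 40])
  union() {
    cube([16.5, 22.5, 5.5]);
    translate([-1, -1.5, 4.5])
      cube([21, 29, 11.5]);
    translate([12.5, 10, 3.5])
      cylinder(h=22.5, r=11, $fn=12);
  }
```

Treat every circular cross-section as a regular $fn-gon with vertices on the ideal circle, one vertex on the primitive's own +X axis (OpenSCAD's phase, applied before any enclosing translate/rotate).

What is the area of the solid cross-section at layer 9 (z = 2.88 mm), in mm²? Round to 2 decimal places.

371.25 mm²

At z = 2.88 mm: the cube (footprint 16.5×22.5) is included at this height (area 371.25 mm²); the cube at (-1, -1.5) is absent (z outside [4.5, 16]); the cylinder at (12.5, 10) is not intersected at this z (z outside [3.5, 26]); Merging all regions: only the 16.5×22.5 cube is present, so the union is just that shape — area = 371.25 mm²; (rotated 40° about Z; rotation is an isometry so areas/perimeters/island counts are preserved). Overall, the cross-section is a single solid region. Net area = 371.25 mm².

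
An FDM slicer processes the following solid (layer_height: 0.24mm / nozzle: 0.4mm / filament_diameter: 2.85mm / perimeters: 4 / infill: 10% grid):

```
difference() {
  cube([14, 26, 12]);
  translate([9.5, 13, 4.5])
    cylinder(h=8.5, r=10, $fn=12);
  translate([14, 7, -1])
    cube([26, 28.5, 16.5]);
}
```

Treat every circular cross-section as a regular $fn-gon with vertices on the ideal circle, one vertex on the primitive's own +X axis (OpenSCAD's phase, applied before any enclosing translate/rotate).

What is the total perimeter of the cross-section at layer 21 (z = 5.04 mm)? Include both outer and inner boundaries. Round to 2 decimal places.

95.19 mm

At z = 5.04 mm: the cube (footprint 14×26) is included at this height (perimeter 80.00 mm); the r=10 cylinder at (9.5, 13) gives a regular 12-gon of circumradius 10 (constant along its height) (perimeter = 2·12·10.000·sin(180°/12) = 62.12 mm); the 26×28.5 cube at (14, 7) contributes its full rectangle (perimeter 109.00 mm); Subtracting the remaining from the first: starting from the 14×26 cube, the r=10 cylinder at (9.5, 13) partially overlaps it — only the 233.64 mm² overlap (of its 300.00 mm²) is removed, clipping the outline; the 26×28.5 cube at (14, 7) misses the remaining region (no effect) — boundary = 95.19 mm. Overall, the cross-section has 2 separate islands. Total boundary length (outer) = 95.19 mm.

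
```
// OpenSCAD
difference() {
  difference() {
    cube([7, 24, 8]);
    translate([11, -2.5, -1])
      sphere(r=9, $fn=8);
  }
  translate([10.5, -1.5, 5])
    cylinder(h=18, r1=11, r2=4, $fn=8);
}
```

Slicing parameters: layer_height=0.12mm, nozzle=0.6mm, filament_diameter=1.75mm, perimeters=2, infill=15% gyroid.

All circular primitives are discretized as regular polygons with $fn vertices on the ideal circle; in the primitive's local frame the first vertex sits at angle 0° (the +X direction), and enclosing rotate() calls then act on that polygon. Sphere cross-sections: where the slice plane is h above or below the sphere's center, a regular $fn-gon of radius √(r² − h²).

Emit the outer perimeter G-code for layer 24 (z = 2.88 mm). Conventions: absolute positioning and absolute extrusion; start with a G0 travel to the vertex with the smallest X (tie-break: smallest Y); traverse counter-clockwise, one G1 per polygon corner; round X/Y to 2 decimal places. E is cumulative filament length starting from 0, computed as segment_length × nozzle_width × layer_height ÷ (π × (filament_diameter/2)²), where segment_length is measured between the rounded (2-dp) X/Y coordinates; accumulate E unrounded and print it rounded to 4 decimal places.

G0 X0.00 Y0.00 Z2.88
G1 X3.91 Y0.00 E0.1170
G1 X5.26 Y3.24 E0.2221
G1 X7.00 Y3.96 E0.2785
G1 X7.00 Y24.00 E0.8784
G1 X0.00 Y24.00 E1.0879
G1 X0.00 Y0.00 E1.8063

At z = 2.88 mm: the 7×24 cube contributes its full rectangle; the sphere at (11, -2.5): section is a regular 8-gon, circumradius = √(r²−h²) = √(9²−3.88²) = 8.121; Subtracting the remaining from the first: starting from the 7×24 cube, the r=9 sphere at (11, -2.5) partially overlaps it — only the 8.45 mm² overlap (of its 186.52 mm²) is removed, clipping the outline — 1 connected region; the cone at (10.5, -1.5) does not reach this height (z outside [5, 23]); Subtracting the remaining from the first: none of the subtracted shapes is present at this height, so that combined region is unchanged — 1 connected region. The outline is a single polygon with 6 vertices. Extrusion per mm of travel: 0.6 × 0.12 / (π × 0.875²) = 0.029934. Accumulating E over each segment gives final E = 1.8063.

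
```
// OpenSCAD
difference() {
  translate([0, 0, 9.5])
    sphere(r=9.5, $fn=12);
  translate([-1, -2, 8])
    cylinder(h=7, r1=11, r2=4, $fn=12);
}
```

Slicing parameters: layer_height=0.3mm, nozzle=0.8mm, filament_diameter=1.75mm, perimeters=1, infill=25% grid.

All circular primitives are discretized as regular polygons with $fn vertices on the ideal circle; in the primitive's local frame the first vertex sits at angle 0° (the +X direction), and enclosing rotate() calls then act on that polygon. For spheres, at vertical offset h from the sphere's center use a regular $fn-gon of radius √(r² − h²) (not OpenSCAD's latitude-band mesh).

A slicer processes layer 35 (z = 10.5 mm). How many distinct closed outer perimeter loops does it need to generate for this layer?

1

At z = 10.5 mm: the sphere: section is a regular 12-gon, circumradius = √(r²−h²) = √(9.5²−1²) = 9.447; the cone at (-1, -2) (r1=11→r2=4) has section circumradius 8.500 here — a regular 12-gon; Subtracting the remaining from the first: starting from the r=9.5 sphere, the cone at (-1, -2) partially overlaps it — only the 199.48 mm² overlap (of its 216.75 mm²) is removed, clipping the outline — 1 connected region. The result has 1 disconnected region.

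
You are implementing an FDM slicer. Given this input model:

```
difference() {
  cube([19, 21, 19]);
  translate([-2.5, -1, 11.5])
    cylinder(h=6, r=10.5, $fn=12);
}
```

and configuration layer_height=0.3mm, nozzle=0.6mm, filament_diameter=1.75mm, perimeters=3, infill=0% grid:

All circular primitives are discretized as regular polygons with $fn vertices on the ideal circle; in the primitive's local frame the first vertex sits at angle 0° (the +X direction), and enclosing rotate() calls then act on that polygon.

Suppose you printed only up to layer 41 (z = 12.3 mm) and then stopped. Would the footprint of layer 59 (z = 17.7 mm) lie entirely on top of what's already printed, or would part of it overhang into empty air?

part overhangs

Compare the two slices. At z = 12.3: the cube is present — its section is the full 19×21 rectangle (area 399.00 mm²); the r=10.5 cylinder at (-2.5, -1) gives a regular 12-gon of circumradius 10.5 (constant along its height) (area = (12/2)·10.500²·sin(360°/12) = 330.75 mm²); Taking the first minus the rest: starting from the 19×21 cube (399.00 mm²), the r=10.5 cylinder at (-2.5, -1) partially overlaps it — only the 49.41 mm² overlap (of its 330.75 mm²) is removed, clipping the outline — area = 349.59 mm². At z = 17.7: the 19×21 cube contributes its full rectangle (area 399.00 mm²); the cylinder at (-2.5, -1) is not intersected at this z (z outside [11.5, 17.5]); Taking the first minus the rest: none of the subtracted shapes is present at this height, so the 19×21 cube is unchanged — area = 399.00 mm². Checking containment: at z = 17.7 the cross-section extends beyond the z = 12.3 cross-section by about 49.41 mm².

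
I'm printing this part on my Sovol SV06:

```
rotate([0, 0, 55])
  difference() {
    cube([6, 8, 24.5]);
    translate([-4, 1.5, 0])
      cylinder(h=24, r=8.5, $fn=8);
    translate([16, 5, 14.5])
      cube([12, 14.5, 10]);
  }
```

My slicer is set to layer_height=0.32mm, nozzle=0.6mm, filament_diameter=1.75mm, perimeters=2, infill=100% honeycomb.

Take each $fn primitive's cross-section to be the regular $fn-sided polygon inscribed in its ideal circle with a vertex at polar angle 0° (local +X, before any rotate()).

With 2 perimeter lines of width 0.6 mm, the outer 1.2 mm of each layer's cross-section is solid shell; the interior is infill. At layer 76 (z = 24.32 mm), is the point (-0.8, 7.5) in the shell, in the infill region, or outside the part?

shell

At z = 24.32 mm: the cube is present — its section is the full 6×8 rectangle; the cylinder at (-4, 1.5) does not reach this height (z outside [0, 24]); the cube at (16, 5) (footprint 12×14.5) is included at this height; After the difference (first − rest): starting from the 6×8 cube, the 12×14.5 cube at (16, 5) misses the remaining region (no effect) — 1 connected region; (whole slice rotated 55° about Z — lengths, areas and connectivity unchanged). Overall, the cross-section is a single solid region. Undo the 55° rotation: the query point maps to (5.685, 4.957) in the un-rotated model frame. The nearest boundary edge runs (6.00, 8.00)→(6.00, 0.00); distance from the point to it = 0.32 mm. The point is inside the cross-section, 0.32 mm from the nearest boundary — within the 1.2 mm shell band (2 × 0.6).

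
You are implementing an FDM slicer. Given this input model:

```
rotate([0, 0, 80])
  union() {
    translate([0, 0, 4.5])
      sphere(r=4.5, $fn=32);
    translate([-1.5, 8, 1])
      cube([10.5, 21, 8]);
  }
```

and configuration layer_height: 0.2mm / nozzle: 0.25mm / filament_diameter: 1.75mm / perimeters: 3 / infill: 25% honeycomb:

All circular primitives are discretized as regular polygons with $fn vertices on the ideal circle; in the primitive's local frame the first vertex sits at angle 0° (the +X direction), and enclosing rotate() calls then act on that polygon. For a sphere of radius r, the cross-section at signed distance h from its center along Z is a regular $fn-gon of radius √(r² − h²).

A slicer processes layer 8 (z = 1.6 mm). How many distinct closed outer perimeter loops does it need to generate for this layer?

At z = 1.6 mm: the r=4.5 sphere slices to a regular 32-gon of circumradius 3.441 (√(r²−h²) with h=2.9 from center); the cube at (-1.5, 8) is present — its section is the full 10.5×21 rectangle; Taking the union: the 2 present regions are separate (no shared area or edge), so areas and boundary lengths simply add and each stays a separate island — 2 connected regions; (whole slice rotated 80° about Z — lengths, areas and connectivity unchanged). The result has 2 disconnected regions.

2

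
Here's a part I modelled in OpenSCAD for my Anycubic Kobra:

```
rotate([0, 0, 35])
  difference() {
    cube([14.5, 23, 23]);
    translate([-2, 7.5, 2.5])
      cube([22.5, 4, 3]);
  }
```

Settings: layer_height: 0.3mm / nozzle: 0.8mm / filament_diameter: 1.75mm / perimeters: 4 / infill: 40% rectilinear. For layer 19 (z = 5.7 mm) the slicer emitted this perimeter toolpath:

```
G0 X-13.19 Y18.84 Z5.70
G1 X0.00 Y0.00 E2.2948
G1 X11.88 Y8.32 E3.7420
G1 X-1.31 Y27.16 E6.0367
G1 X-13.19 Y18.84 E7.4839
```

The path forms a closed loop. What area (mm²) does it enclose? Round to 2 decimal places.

Apply the shoelace formula to the sequence of (X, Y) vertices; enclosed area = 333.56 mm².

333.56 mm²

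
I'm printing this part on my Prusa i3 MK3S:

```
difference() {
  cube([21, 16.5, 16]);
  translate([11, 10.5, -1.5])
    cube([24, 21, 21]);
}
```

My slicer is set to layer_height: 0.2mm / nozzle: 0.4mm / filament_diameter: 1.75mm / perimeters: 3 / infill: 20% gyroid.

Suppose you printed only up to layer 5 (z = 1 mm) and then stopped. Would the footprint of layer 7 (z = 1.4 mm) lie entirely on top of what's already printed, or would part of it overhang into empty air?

entirely on top

Compare the two slices. At z = 1: the 21×16.5 cube contributes its full rectangle (area 346.50 mm²); the cube at (11, 10.5) (footprint 24×21) is included at this height (area 504.00 mm²); Taking the first minus the rest: starting from the 21×16.5 cube (346.50 mm²), the 24×21 cube at (11, 10.5) partially overlaps it — only the 60.00 mm² overlap (of its 504.00 mm²) is removed, clipping the outline — area = 286.50 mm². At z = 1.4: the cube (footprint 21×16.5) is included at this height (area 346.50 mm²); the 24×21 cube at (11, 10.5) contributes its full rectangle (area 504.00 mm²); Subtracting the remaining from the first: starting from the 21×16.5 cube (346.50 mm²), the 24×21 cube at (11, 10.5) partially overlaps it — only the 60.00 mm² overlap (of its 504.00 mm²) is removed, clipping the outline — area = 286.50 mm². Checking containment: the cross-section at z = 1.4 is a subset of the cross-section at z = 1.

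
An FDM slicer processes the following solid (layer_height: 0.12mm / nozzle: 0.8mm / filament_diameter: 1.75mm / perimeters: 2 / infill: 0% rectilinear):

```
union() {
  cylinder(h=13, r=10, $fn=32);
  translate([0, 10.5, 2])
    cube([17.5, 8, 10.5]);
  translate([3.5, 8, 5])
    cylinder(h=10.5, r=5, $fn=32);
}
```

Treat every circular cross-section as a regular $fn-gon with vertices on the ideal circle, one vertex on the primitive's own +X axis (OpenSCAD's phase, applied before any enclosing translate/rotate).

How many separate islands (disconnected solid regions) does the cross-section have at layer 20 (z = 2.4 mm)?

2

At z = 2.4 mm: the r=10 cylinder contributes a regular 32-gon of circumradius 10; the cube at (0, 10.5) is present — its section is the full 17.5×8 rectangle; the cylinder at (3.5, 8) is not intersected at this z (z outside [5, 15.5]); Taking the union: the 2 present regions are separate (no shared area or edge), so areas and boundary lengths simply add and each stays a separate island — 2 connected regions. Overall, the cross-section has 2 separate islands. Island count = 2.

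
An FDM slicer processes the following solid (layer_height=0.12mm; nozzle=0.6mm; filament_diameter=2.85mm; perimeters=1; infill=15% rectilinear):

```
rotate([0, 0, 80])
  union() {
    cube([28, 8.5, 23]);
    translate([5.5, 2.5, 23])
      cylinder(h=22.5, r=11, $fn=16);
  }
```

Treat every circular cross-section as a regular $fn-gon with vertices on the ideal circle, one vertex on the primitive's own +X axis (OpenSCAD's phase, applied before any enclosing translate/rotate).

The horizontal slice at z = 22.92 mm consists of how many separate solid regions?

At z = 22.92 mm: the 28×8.5 cube contributes its full rectangle; the cylinder at (5.5, 2.5) is not intersected at this z (z outside [23, 45.5]); Merging all regions: only the 28×8.5 cube is present, so the union is just that shape — 1 connected region; (whole slice rotated 80° about Z — lengths, areas and connectivity unchanged). The result has 1 disconnected region.

1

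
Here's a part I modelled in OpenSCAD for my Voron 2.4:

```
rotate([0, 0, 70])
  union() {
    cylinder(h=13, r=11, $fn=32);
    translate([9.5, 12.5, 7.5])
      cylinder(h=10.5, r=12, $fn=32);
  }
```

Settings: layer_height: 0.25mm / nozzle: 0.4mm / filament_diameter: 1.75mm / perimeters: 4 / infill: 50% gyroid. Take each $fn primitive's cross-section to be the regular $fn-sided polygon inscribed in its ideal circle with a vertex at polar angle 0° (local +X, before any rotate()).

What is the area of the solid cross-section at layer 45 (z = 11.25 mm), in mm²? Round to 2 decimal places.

743.89 mm²

At z = 11.25 mm: the r=11 cylinder contributes a regular 32-gon of circumradius 11 (area = (32/2)·11.000²·sin(360°/32) = 377.69 mm²); the r=12 cylinder at (9.5, 12.5) gives a regular 32-gon of circumradius 12 (constant along its height) (area = (32/2)·12.000²·sin(360°/32) = 449.49 mm²); Merging all regions: the regions partially overlap — summed areas 827.18 mm² minus the doubly-counted overlap 83.29 mm² gives 743.89 mm² — area = 743.89 mm²; (rotated 70° about Z; rotation is an isometry so areas/perimeters/island counts are preserved). Overall, the cross-section is a single solid region. Net area = 743.89 mm².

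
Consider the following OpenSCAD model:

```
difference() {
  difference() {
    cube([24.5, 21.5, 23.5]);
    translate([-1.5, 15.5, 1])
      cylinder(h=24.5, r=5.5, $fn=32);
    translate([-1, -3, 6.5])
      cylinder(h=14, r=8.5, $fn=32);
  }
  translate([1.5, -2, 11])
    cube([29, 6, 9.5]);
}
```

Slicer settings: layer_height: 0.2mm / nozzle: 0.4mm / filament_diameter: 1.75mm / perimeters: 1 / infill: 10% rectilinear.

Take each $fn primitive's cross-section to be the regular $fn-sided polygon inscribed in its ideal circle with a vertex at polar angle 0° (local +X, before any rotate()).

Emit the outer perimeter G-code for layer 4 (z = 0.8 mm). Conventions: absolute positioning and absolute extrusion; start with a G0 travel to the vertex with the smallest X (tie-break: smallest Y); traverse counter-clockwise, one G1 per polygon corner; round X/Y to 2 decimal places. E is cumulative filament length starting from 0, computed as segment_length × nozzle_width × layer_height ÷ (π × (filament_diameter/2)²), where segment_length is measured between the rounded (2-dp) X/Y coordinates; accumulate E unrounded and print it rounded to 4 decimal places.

G0 X0.00 Y0.00 Z0.80
G1 X24.50 Y0.00 E0.8149
G1 X24.50 Y21.50 E1.5300
G1 X0.00 Y21.50 E2.3448
G1 X0.00 Y0.00 E3.0599

At z = 0.8 mm: the cube (footprint 24.5×21.5) is included at this height; the cylinder at (-1.5, 15.5) does not reach this height (z outside [1, 25.5]); the cylinder at (-1, -3) is absent (z outside [6.5, 20.5]); After the difference (first − rest): none of the subtracted shapes is present at this height, so the 24.5×21.5 cube is unchanged — 1 connected region; the cube at (1.5, -2) does not reach this height (z outside [11, 20.5]); Subtracting the remaining from the first: none of the subtracted shapes is present at this height, so the result so far is unchanged — 1 connected region. The outline is a single polygon with 4 vertices. Extrusion per mm of travel: 0.4 × 0.2 / (π × 0.875²) = 0.033260. Accumulating E over each segment gives final E = 3.0599.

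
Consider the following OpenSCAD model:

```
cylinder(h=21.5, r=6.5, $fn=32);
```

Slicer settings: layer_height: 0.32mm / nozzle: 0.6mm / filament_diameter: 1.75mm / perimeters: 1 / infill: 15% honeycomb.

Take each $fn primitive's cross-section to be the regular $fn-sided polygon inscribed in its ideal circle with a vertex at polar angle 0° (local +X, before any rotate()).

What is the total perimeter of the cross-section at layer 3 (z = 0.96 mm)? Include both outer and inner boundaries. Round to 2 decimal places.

At z = 0.96 mm: the cylinder: section is a regular 32-gon, circumradius r=6.5 (perimeter = 2·32·6.500·sin(180°/32) = 40.78 mm). Overall, the cross-section is a single solid region. Total boundary length (outer) = 40.78 mm.

40.78 mm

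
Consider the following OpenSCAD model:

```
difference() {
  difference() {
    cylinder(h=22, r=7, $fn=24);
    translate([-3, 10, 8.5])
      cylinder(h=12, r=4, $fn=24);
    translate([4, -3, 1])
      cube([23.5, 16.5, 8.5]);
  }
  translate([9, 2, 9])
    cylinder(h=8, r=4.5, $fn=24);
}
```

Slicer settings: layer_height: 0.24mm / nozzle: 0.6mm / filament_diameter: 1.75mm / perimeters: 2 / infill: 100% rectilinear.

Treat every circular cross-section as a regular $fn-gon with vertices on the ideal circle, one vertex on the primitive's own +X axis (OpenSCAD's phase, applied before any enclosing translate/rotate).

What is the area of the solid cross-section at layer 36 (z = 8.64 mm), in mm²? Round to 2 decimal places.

131.12 mm²

At z = 8.64 mm: the r=7 cylinder contributes a regular 24-gon of circumradius 7 (area = (24/2)·7.000²·sin(360°/24) = 152.19 mm²); the r=4 cylinder at (-3, 10) contributes a regular 24-gon of circumradius 4 (area = (24/2)·4.000²·sin(360°/24) = 49.69 mm²); the 23.5×16.5 cube at (4, -3) contributes its full rectangle (area 387.75 mm²); After the difference (first − rest): starting from the r=7 cylinder (152.19 mm²), the r=4 cylinder at (-3, 10) partially overlaps it — only the 1.03 mm² overlap (of its 49.69 mm²) is removed, clipping the outline; the 23.5×16.5 cube at (4, -3) partially overlaps it — only the 20.03 mm² overlap (of its 387.75 mm²) is removed, clipping the outline — area = 131.12 mm²; the cylinder at (9, 2) is not intersected at this z (z outside [9, 17]); After the difference (first − rest): none of the subtracted shapes is present at this height, so the result so far is unchanged — area = 131.12 mm². Overall, the cross-section is a single solid region. Net area = 131.12 mm².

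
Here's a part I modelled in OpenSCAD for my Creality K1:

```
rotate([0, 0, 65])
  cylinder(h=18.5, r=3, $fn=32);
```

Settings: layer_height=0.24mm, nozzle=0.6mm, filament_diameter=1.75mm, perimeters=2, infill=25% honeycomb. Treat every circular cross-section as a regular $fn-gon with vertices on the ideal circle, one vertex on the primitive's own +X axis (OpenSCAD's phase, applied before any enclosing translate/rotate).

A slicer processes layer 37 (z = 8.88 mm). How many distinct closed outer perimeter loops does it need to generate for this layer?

At z = 8.88 mm: the r=3 cylinder contributes a regular 32-gon of circumradius 3; (whole slice rotated 65° about Z — lengths, areas and connectivity unchanged). The result has 1 disconnected region.

1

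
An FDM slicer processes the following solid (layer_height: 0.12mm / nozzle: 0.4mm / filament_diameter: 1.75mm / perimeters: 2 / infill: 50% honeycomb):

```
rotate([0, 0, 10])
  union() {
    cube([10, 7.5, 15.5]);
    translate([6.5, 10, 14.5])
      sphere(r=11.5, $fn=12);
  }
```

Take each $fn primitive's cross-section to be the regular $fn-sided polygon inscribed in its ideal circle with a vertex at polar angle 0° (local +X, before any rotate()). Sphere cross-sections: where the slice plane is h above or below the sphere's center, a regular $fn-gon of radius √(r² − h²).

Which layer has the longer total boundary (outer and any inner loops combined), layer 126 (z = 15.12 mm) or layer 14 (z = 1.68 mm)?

Layer 126 (z = 15.12): the cube (footprint 10×7.5) is included at this height (perimeter 35.00 mm); the sphere at (6.5, 10): section is a regular 12-gon, circumradius = √(r²−h²) = √(11.5²−0.62²) = 11.483 (perimeter = 2·12·11.483·sin(180°/12) = 71.33 mm); Combining (union): the regions partially overlap (shared area 74.66 mm²), so the edge portions inside another operand are dropped and the merged outline is re-measured after clipping — boundary = 71.82 mm; (rotated 10° about Z; rotation is an isometry so areas/perimeters/island counts are preserved). So its perimeter = 71.82 mm. Layer 14 (z = 1.68): the 10×7.5 cube contributes its full rectangle (perimeter 35.00 mm); the sphere at (6.5, 10) does not reach this height (|z−center|=12.820 > r=11.5); Combining (union): only the 10×7.5 cube is present, so the union is just that shape — boundary = 35.00 mm; (whole slice rotated 10° about Z — lengths, areas and connectivity unchanged). So its perimeter = 35.00 mm. Layer 126 is larger (71.82 vs 35.00 mm).

layer 126 (z = 15.12 mm)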